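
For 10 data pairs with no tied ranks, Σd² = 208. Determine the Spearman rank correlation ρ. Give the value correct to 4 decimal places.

-0.2606

ρ = 1 − 6Σd² / [n(n²−1)] = 1 − 6×208 / (10×99)
  = 1 − 1248/990 = 1 − 1.26061 ≈ -0.2606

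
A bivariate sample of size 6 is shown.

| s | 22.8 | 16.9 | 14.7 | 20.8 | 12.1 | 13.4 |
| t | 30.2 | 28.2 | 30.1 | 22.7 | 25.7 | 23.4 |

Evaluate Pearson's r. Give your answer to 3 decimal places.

0.200

n = 6, Σs = 100.7, Σt = 160.3, Σs² = 1780.15, Σt² = 4336.63, Σst = 2704.3
nΣst − ΣsΣt = 16225.8 − 16142.21 = 83.59
nΣs² − (Σs)² = 10680.9 − 10140.49 = 540.41; nΣt² − (Σt)² = 26019.78 − 25696.09 = 323.69
r = 83.59 / √(540.41 × 323.69) = 83.59 / 418.2407 ≈ 0.200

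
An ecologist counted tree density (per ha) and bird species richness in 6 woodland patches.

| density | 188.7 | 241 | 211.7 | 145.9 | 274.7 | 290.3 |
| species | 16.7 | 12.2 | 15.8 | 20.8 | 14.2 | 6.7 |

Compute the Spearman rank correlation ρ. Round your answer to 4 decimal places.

-0.9429

Rank density: 2, 4, 3, 1, 5, 6
Rank species: 5, 2, 4, 6, 3, 1
d = rank(density) − rank(species): -3, 2, -1, -5, 2, 5; Σd² = 68
ρ = 1 − 6Σd² / [n(n²−1)] = 1 − 6×68 / (6×35) = 1 − 408/210 ≈ -0.9429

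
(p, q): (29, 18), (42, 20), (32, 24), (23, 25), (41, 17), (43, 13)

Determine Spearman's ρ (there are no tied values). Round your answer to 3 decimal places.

Rank p: 2, 5, 3, 1, 4, 6
Rank q: 3, 4, 5, 6, 2, 1
d = rank(p) − rank(q): -1, 1, -2, -5, 2, 5; Σd² = 60
ρ = 1 − 6Σd² / [n(n²−1)] = 1 − 6×60 / (6×35) = 1 − 360/210 ≈ -0.714

-0.714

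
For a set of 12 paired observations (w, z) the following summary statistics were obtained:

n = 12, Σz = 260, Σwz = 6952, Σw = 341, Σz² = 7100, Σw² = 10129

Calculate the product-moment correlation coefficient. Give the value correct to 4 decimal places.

-0.5438

r = (nΣwz − ΣwΣz) / √[(nΣw² − (Σw)²)(nΣz² − (Σz)²)]
Numerator: 12×6952 − 341×260 = -5236
Denominator: √[(121548 − 116281)(85200 − 67600)] = √[5267 × 17600] = 9628.0424
r = -5236 / 9628.0424 ≈ -0.5438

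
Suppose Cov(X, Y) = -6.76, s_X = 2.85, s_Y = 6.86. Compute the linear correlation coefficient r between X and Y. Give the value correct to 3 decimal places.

r = Cov(X,Y) / (s_X · s_Y) = -6.76 / (2.85 × 6.86)
  = -6.76 / 19.5510 ≈ -0.346

-0.346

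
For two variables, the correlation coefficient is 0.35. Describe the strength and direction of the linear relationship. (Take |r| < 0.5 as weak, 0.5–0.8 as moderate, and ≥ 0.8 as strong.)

r = 0.35 > 0 so the relationship is positive.
|r| = 0.35, which falls in the weak range.

weak positive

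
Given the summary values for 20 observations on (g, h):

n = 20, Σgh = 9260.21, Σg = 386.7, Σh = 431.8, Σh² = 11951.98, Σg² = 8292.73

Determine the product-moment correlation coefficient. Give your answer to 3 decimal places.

0.622

r = (nΣgh − ΣgΣh) / √[(nΣg² − (Σg)²)(nΣh² − (Σh)²)]
Numerator: 20×9260.21 − 386.7×431.8 = 18227.14
Denominator: √[(165854.6 − 149536.89)(239039.6 − 186451.24)] = √[16317.71 × 52588.36] = 29293.7128
r = 18227.14 / 29293.7128 ≈ 0.622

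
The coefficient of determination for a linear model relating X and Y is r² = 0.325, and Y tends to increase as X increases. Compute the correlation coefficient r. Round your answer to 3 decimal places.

|r| = √0.325 = 0.570
The association is positive, so r = 0.570.

0.570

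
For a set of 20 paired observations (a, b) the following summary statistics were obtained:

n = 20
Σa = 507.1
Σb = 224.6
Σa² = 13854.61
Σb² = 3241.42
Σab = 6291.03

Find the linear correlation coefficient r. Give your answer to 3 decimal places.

0.704

r = (nΣab − ΣaΣb) / √[(nΣa² − (Σa)²)(nΣb² − (Σb)²)]
Numerator: 20×6291.03 − 507.1×224.6 = 11925.94
Denominator: √[(277092.2 − 257150.41)(64828.4 − 50445.16)] = √[19941.79 × 14383.24] = 16935.9839
r = 11925.94 / 16935.9839 ≈ 0.704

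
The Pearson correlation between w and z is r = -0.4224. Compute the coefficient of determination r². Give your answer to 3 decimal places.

r² = (-0.4224)² = 0.178

0.178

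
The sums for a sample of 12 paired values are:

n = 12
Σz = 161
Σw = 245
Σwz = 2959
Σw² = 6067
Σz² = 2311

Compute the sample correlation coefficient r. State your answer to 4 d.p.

-0.8184

r = (nΣwz − ΣwΣz) / √[(nΣw² − (Σw)²)(nΣz² − (Σz)²)]
Numerator: 12×2959 − 245×161 = -3937
Denominator: √[(72804 − 60025)(27732 − 25921)] = √[12779 × 1811] = 4810.6932
r = -3937 / 4810.6932 ≈ -0.8184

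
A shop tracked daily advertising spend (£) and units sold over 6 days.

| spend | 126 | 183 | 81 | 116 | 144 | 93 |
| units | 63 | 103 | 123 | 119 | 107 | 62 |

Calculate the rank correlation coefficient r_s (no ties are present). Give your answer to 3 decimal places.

Rank spend: 4, 6, 1, 3, 5, 2
Rank units: 2, 3, 6, 5, 4, 1
d = rank(spend) − rank(units): 2, 3, -5, -2, 1, 1; Σd² = 44
ρ = 1 − 6Σd² / [n(n²−1)] = 1 − 6×44 / (6×35) = 1 − 264/210 ≈ -0.257

-0.257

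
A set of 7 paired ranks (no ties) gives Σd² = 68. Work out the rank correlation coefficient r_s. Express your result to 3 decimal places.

-0.214

ρ = 1 − 6Σd² / [n(n²−1)] = 1 − 6×68 / (7×48)
  = 1 − 408/336 = 1 − 1.2143 ≈ -0.214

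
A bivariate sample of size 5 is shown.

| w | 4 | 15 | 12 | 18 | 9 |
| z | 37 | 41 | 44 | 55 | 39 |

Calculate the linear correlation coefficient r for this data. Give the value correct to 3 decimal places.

n = 5, Σw = 58, Σz = 216, Σw² = 790, Σz² = 9532, Σwz = 2632
nΣwz − ΣwΣz = 13160 − 12528 = 632
nΣw² − (Σw)² = 3950 − 3364 = 586; nΣz² − (Σz)² = 47660 − 46656 = 1004
r = 632 / √(586 × 1004) = 632 / 767.0359 ≈ 0.824

0.824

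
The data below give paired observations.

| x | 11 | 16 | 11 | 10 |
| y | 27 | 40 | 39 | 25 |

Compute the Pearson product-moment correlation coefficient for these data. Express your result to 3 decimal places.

0.690

n = 4, Σx = 48, Σy = 131, Σx² = 598, Σy² = 4475, Σxy = 1616
nΣxy − ΣxΣy = 6464 − 6288 = 176
nΣx² − (Σx)² = 2392 − 2304 = 88; nΣy² − (Σy)² = 17900 − 17161 = 739
r = 176 / √(88 × 739) = 176 / 255.0137 ≈ 0.690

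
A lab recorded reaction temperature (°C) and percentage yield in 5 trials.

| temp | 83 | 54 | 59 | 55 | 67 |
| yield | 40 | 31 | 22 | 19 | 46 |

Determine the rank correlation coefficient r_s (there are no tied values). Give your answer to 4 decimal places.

0.6000

Rank temp: 5, 1, 3, 2, 4
Rank yield: 4, 3, 2, 1, 5
d = rank(temp) − rank(yield): 1, -2, 1, 1, -1; Σd² = 8
ρ = 1 − 6Σd² / [n(n²−1)] = 1 − 6×8 / (5×24) = 1 − 48/120 ≈ 0.6000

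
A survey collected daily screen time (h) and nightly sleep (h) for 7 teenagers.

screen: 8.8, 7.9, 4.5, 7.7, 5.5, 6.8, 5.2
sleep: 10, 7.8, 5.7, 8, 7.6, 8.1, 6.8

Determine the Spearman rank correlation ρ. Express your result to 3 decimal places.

0.857

Rank screen: 7, 6, 1, 5, 3, 4, 2
Rank sleep: 7, 4, 1, 5, 3, 6, 2
d = rank(screen) − rank(sleep): 0, 2, 0, 0, 0, -2, 0; Σd² = 8
ρ = 1 − 6Σd² / [n(n²−1)] = 1 − 6×8 / (7×48) = 1 − 48/336 ≈ 0.857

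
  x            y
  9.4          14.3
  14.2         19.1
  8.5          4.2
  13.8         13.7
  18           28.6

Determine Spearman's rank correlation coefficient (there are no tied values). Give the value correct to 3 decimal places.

Rank x: 2, 4, 1, 3, 5
Rank y: 3, 4, 1, 2, 5
d = rank(x) − rank(y): -1, 0, 0, 1, 0; Σd² = 2
ρ = 1 − 6Σd² / [n(n²−1)] = 1 − 6×2 / (5×24) = 1 − 12/120 ≈ 0.900

0.900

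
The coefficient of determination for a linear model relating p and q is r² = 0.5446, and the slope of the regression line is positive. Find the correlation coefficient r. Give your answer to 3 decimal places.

0.738

|r| = √0.5446 = 0.738
The association is positive, so r = 0.738.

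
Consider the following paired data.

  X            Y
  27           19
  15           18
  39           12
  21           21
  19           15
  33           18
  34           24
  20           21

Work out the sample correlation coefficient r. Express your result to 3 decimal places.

n = 8, ΣX = 208, ΣY = 148, ΣX² = 5922, ΣY² = 2836, ΣXY = 3807
nΣXY − ΣXΣY = 30456 − 30784 = -328
nΣX² − (ΣX)² = 47376 − 43264 = 4112; nΣY² − (ΣY)² = 22688 − 21904 = 784
r = -328 / √(4112 × 784) = -328 / 1795.4966 ≈ -0.183

-0.183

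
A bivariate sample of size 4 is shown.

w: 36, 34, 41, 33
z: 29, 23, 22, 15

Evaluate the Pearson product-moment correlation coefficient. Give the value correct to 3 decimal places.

n = 4, Σw = 144, Σz = 89, Σw² = 5222, Σz² = 2079, Σwz = 3223
nΣwz − ΣwΣz = 12892 − 12816 = 76
nΣw² − (Σw)² = 20888 − 20736 = 152; nΣz² − (Σz)² = 8316 − 7921 = 395
r = 76 / √(152 × 395) = 76 / 245.0306 ≈ 0.310

0.310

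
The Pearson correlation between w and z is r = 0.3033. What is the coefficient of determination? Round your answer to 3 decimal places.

0.092

r² = (0.3033)² = 0.092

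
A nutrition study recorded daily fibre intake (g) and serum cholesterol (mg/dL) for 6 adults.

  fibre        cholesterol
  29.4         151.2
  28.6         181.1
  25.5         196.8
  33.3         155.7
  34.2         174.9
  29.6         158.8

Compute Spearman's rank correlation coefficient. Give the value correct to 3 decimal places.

Rank fibre: 3, 2, 1, 5, 6, 4
Rank cholesterol: 1, 5, 6, 2, 4, 3
d = rank(fibre) − rank(cholesterol): 2, -3, -5, 3, 2, 1; Σd² = 52
ρ = 1 − 6Σd² / [n(n²−1)] = 1 − 6×52 / (6×35) = 1 − 312/210 ≈ -0.486

-0.486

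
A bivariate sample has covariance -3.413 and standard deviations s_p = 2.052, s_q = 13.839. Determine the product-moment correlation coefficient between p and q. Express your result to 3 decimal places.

-0.120

r = Cov(p,q) / (s_p · s_q) = -3.413 / (2.052 × 13.839)
  = -3.413 / 28.3976 ≈ -0.120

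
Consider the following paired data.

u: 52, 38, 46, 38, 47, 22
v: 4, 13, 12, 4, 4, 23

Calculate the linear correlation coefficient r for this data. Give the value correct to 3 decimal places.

-0.819

n = 6, Σu = 243, Σv = 60, Σu² = 10401, Σv² = 890, Σuv = 2100
nΣuv − ΣuΣv = 12600 − 14580 = -1980
nΣu² − (Σu)² = 62406 − 59049 = 3357; nΣv² − (Σv)² = 5340 − 3600 = 1740
r = -1980 / √(3357 × 1740) = -1980 / 2416.8533 ≈ -0.819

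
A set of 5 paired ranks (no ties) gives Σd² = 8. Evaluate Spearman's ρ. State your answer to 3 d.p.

ρ = 1 − 6Σd² / [n(n²−1)] = 1 − 6×8 / (5×24)
  = 1 − 48/120 = 1 − 0.4000 ≈ 0.600

0.600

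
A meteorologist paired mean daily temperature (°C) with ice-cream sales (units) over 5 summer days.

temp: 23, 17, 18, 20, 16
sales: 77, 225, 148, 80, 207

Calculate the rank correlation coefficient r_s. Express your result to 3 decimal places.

Rank temp: 5, 2, 3, 4, 1
Rank sales: 1, 5, 3, 2, 4
d = rank(temp) − rank(sales): 4, -3, 0, 2, -3; Σd² = 38
ρ = 1 − 6Σd² / [n(n²−1)] = 1 − 6×38 / (5×24) = 1 − 228/120 ≈ -0.900

-0.900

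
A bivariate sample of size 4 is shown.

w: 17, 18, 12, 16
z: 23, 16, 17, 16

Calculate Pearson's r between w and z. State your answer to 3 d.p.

0.188

n = 4, Σw = 63, Σz = 72, Σw² = 1013, Σz² = 1330, Σwz = 1139
nΣwz − ΣwΣz = 4556 − 4536 = 20
nΣw² − (Σw)² = 4052 − 3969 = 83; nΣz² − (Σz)² = 5320 − 5184 = 136
r = 20 / √(83 × 136) = 20 / 106.2450 ≈ 0.188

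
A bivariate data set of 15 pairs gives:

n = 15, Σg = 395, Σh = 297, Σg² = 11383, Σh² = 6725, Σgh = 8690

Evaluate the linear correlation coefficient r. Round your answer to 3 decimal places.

r = (nΣgh − ΣgΣh) / √[(nΣg² − (Σg)²)(nΣh² − (Σh)²)]
Numerator: 15×8690 − 395×297 = 13035
Denominator: √[(170745 − 156025)(100875 − 88209)] = √[14720 × 12666] = 13654.4322
r = 13035 / 13654.4322 ≈ 0.955

0.955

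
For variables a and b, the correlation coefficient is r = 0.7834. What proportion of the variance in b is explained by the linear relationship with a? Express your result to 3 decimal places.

r² = (0.7834)² = 0.614

0.614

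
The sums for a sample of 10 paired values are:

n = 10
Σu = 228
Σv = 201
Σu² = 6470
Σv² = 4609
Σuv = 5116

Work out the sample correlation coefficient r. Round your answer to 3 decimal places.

r = (nΣuv − ΣuΣv) / √[(nΣu² − (Σu)²)(nΣv² − (Σv)²)]
Numerator: 10×5116 − 228×201 = 5332
Denominator: √[(64700 − 51984)(46090 − 40401)] = √[12716 × 5689] = 8505.3703
r = 5332 / 8505.3703 ≈ 0.627

0.627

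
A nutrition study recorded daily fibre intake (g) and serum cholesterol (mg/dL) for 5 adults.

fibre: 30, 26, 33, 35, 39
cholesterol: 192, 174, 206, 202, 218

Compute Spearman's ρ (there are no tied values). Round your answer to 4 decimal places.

0.9000

Rank fibre: 2, 1, 3, 4, 5
Rank cholesterol: 2, 1, 4, 3, 5
d = rank(fibre) − rank(cholesterol): 0, 0, -1, 1, 0; Σd² = 2
ρ = 1 − 6Σd² / [n(n²−1)] = 1 − 6×2 / (5×24) = 1 − 12/120 ≈ 0.9000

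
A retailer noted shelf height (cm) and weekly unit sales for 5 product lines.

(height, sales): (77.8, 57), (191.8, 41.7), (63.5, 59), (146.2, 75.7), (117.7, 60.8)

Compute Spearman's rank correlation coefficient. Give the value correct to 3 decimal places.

Rank height: 2, 5, 1, 4, 3
Rank sales: 2, 1, 3, 5, 4
d = rank(height) − rank(sales): 0, 4, -2, -1, -1; Σd² = 22
ρ = 1 − 6Σd² / [n(n²−1)] = 1 − 6×22 / (5×24) = 1 − 132/120 ≈ -0.100

-0.100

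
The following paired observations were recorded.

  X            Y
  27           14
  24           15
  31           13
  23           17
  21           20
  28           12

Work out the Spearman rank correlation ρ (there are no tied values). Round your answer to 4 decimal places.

Rank X: 4, 3, 6, 2, 1, 5
Rank Y: 3, 4, 2, 5, 6, 1
d = rank(X) − rank(Y): 1, -1, 4, -3, -5, 4; Σd² = 68
ρ = 1 − 6Σd² / [n(n²−1)] = 1 − 6×68 / (6×35) = 1 − 408/210 ≈ -0.9429

-0.9429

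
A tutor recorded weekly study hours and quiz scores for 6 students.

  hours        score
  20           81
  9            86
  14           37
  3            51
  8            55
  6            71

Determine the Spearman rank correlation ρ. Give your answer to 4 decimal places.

Rank hours: 6, 4, 5, 1, 3, 2
Rank score: 5, 6, 1, 2, 3, 4
d = rank(hours) − rank(score): 1, -2, 4, -1, 0, -2; Σd² = 26
ρ = 1 − 6Σd² / [n(n²−1)] = 1 − 6×26 / (6×35) = 1 − 156/210 ≈ 0.2571

0.2571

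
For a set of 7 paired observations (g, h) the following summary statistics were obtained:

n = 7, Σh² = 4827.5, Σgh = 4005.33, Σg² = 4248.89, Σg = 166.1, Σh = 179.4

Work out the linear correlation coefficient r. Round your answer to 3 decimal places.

r = (nΣgh − ΣgΣh) / √[(nΣg² − (Σg)²)(nΣh² − (Σh)²)]
Numerator: 7×4005.33 − 166.1×179.4 = -1761.03
Denominator: √[(29742.23 − 27589.21)(33792.5 − 32184.36)] = √[2153.02 × 1608.14] = 1860.7411
r = -1761.03 / 1860.7411 ≈ -0.946

-0.946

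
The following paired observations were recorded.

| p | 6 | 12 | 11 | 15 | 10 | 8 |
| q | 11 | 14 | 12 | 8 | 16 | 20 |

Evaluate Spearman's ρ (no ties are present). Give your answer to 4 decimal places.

-0.3714

Rank p: 1, 5, 4, 6, 3, 2
Rank q: 2, 4, 3, 1, 5, 6
d = rank(p) − rank(q): -1, 1, 1, 5, -2, -4; Σd² = 48
ρ = 1 − 6Σd² / [n(n²−1)] = 1 − 6×48 / (6×35) = 1 − 288/210 ≈ -0.3714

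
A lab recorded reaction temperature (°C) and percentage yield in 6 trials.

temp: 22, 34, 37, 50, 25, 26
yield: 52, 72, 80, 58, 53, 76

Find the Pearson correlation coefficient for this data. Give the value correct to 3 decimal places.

n = 6, Σx = 194, Σy = 391, Σx² = 6810, Σy² = 26237, Σxy = 12753
nΣxy − ΣxΣy = 76518 − 75854 = 664
nΣx² − (Σx)² = 40860 − 37636 = 3224; nΣy² − (Σy)² = 157422 − 152881 = 4541
r = 664 / √(3224 × 4541) = 664 / 3826.2493 ≈ 0.174

0.174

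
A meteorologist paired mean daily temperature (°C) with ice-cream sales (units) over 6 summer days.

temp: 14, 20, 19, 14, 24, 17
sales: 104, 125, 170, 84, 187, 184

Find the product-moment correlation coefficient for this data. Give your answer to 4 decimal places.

n = 6, Σx = 108, Σy = 854, Σx² = 2018, Σy² = 131222, Σxy = 15978
nΣxy − ΣxΣy = 95868 − 92232 = 3636
nΣx² − (Σx)² = 12108 − 11664 = 444; nΣy² − (Σy)² = 787332 − 729316 = 58016
r = 3636 / √(444 × 58016) = 3636 / 5075.3427 ≈ 0.7164

0.7164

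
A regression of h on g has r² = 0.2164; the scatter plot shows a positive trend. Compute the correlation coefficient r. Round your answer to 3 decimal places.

|r| = √0.2164 = 0.465
The association is positive, so r = 0.465.

0.465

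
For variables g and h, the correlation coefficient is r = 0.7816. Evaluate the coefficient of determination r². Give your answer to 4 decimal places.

r² = (0.7816)² = 0.6109

0.6109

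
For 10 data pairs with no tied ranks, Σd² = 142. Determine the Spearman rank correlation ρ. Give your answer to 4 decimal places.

0.1394

ρ = 1 − 6Σd² / [n(n²−1)] = 1 − 6×142 / (10×99)
  = 1 − 852/990 = 1 − 0.86061 ≈ 0.1394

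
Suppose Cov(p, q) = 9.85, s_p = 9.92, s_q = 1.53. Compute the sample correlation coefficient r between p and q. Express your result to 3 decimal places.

r = Cov(p,q) / (s_p · s_q) = 9.85 / (9.92 × 1.53)
  = 9.85 / 15.1776 ≈ 0.649

0.649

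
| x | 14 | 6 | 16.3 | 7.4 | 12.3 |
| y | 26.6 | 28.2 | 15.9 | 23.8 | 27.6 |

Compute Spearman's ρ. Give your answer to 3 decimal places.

Rank x: 4, 1, 5, 2, 3
Rank y: 3, 5, 1, 2, 4
d = rank(x) − rank(y): 1, -4, 4, 0, -1; Σd² = 34
ρ = 1 − 6Σd² / [n(n²−1)] = 1 − 6×34 / (5×24) = 1 − 204/120 ≈ -0.700

-0.700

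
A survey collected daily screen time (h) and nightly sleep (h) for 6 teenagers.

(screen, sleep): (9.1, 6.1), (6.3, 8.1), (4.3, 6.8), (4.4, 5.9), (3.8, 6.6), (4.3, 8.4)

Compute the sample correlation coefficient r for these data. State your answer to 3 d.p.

n = 6, Σx = 32.2, Σy = 41.9, Σx² = 193.28, Σy² = 297.99, Σxy = 222.94
nΣxy − ΣxΣy = 1337.64 − 1349.18 = -11.54
nΣx² − (Σx)² = 1159.68 − 1036.84 = 122.84; nΣy² − (Σy)² = 1787.94 − 1755.61 = 32.33
r = -11.54 / √(122.84 × 32.33) = -11.54 / 63.0192 ≈ -0.183

-0.183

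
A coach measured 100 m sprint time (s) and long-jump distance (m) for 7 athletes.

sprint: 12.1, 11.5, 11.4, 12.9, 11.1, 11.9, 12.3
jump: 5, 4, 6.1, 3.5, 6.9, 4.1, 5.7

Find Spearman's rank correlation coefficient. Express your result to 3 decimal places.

Rank sprint: 5, 3, 2, 7, 1, 4, 6
Rank jump: 4, 2, 6, 1, 7, 3, 5
d = rank(sprint) − rank(jump): 1, 1, -4, 6, -6, 1, 1; Σd² = 92
ρ = 1 − 6Σd² / [n(n²−1)] = 1 − 6×92 / (7×48) = 1 − 552/336 ≈ -0.643

-0.643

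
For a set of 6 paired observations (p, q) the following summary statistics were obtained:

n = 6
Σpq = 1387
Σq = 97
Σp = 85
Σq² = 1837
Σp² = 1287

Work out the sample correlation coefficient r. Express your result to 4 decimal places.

0.0860

r = (nΣpq − ΣpΣq) / √[(nΣp² − (Σp)²)(nΣq² − (Σq)²)]
Numerator: 6×1387 − 85×97 = 77
Denominator: √[(7722 − 7225)(11022 − 9409)] = √[497 × 1613] = 895.3552
r = 77 / 895.3552 ≈ 0.0860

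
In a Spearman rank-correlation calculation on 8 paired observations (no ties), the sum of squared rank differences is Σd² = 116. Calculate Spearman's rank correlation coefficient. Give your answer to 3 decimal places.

-0.381

ρ = 1 − 6Σd² / [n(n²−1)] = 1 − 6×116 / (8×63)
  = 1 − 696/504 = 1 − 1.3810 ≈ -0.381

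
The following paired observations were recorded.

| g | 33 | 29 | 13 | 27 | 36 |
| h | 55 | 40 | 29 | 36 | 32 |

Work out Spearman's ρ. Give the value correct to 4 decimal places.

Rank g: 4, 3, 1, 2, 5
Rank h: 5, 4, 1, 3, 2
d = rank(g) − rank(h): -1, -1, 0, -1, 3; Σd² = 12
ρ = 1 − 6Σd² / [n(n²−1)] = 1 − 6×12 / (5×24) = 1 − 72/120 ≈ 0.4000

0.4000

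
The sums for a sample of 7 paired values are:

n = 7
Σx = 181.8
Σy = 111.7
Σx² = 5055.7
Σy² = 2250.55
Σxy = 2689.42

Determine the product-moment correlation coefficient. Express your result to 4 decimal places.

-0.5350

r = (nΣxy − ΣxΣy) / √[(nΣx² − (Σx)²)(nΣy² − (Σy)²)]
Numerator: 7×2689.42 − 181.8×111.7 = -1481.12
Denominator: √[(35389.9 − 33051.24)(15753.85 − 12476.89)] = √[2338.66 × 3276.96] = 2768.3380
r = -1481.12 / 2768.3380 ≈ -0.5350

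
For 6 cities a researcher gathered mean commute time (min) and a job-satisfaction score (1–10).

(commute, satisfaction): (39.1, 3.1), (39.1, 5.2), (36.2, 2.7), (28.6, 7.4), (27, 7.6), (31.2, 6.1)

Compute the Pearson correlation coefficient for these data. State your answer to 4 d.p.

n = 6, Σx = 201.2, Σy = 32.1, Σx² = 6888.46, Σy² = 193.67, Σxy = 1029.43
nΣxy − ΣxΣy = 6176.58 − 6458.52 = -281.94
nΣx² − (Σx)² = 41330.76 − 40481.44 = 849.32; nΣy² − (Σy)² = 1162.02 − 1030.41 = 131.61
r = -281.94 / √(849.32 × 131.61) = -281.94 / 334.3337 ≈ -0.8433

-0.8433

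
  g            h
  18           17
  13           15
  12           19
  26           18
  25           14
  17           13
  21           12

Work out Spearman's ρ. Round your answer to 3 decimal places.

-0.214

Rank g: 4, 2, 1, 7, 6, 3, 5
Rank h: 5, 4, 7, 6, 3, 2, 1
d = rank(g) − rank(h): -1, -2, -6, 1, 3, 1, 4; Σd² = 68
ρ = 1 − 6Σd² / [n(n²−1)] = 1 − 6×68 / (7×48) = 1 − 408/336 ≈ -0.214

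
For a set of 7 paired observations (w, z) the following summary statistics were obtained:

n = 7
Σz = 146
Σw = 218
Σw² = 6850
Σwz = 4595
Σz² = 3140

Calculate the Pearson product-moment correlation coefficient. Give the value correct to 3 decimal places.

r = (nΣwz − ΣwΣz) / √[(nΣw² − (Σw)²)(nΣz² − (Σz)²)]
Numerator: 7×4595 − 218×146 = 337
Denominator: √[(47950 − 47524)(21980 − 21316)] = √[426 × 664] = 531.8496
r = 337 / 531.8496 ≈ 0.634

0.634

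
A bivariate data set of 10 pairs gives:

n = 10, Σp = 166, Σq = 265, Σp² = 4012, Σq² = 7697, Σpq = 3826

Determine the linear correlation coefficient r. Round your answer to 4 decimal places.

-0.6224

r = (nΣpq − ΣpΣq) / √[(nΣp² − (Σp)²)(nΣq² − (Σq)²)]
Numerator: 10×3826 − 166×265 = -5730
Denominator: √[(40120 − 27556)(76970 − 70225)] = √[12564 × 6745] = 9205.6602
r = -5730 / 9205.6602 ≈ -0.6224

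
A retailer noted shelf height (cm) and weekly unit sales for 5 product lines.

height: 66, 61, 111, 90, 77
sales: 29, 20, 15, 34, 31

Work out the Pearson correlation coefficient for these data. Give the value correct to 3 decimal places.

n = 5, Σx = 405, Σy = 129, Σx² = 34427, Σy² = 3583, Σxy = 10246
nΣxy − ΣxΣy = 51230 − 52245 = -1015
nΣx² − (Σx)² = 172135 − 164025 = 8110; nΣy² − (Σy)² = 17915 − 16641 = 1274
r = -1015 / √(8110 × 1274) = -1015 / 3214.3646 ≈ -0.316

-0.316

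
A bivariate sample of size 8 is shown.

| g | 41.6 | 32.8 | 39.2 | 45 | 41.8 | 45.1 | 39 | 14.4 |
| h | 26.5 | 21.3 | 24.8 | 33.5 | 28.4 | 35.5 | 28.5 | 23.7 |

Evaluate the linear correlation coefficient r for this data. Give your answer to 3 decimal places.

n = 8, Σg = 298.9, Σh = 222.2, Σg² = 11877.65, Σh² = 6333.98, Σgh = 8521.65
nΣgh − ΣgΣh = 68173.2 − 66415.58 = 1757.62
nΣg² − (Σg)² = 95021.2 − 89341.21 = 5679.99; nΣh² − (Σh)² = 50671.84 − 49372.84 = 1299
r = 1757.62 / √(5679.99 × 1299) = 1757.62 / 2716.3039 ≈ 0.647

0.647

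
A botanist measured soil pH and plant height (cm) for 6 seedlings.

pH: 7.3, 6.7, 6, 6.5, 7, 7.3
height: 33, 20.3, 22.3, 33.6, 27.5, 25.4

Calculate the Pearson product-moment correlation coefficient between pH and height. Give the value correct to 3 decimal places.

0.344

n = 6, Σx = 40.8, Σy = 162.1, Σx² = 278.72, Σy² = 4528.75, Σxy = 1107.03
nΣxy − ΣxΣy = 6642.18 − 6613.68 = 28.5
nΣx² − (Σx)² = 1672.32 − 1664.64 = 7.68; nΣy² − (Σy)² = 27172.5 − 26276.41 = 896.09
r = 28.5 / √(7.68 × 896.09) = 28.5 / 82.9576 ≈ 0.344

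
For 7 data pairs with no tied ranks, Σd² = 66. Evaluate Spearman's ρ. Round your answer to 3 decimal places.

ρ = 1 − 6Σd² / [n(n²−1)] = 1 − 6×66 / (7×48)
  = 1 − 396/336 = 1 − 1.1786 ≈ -0.179

-0.179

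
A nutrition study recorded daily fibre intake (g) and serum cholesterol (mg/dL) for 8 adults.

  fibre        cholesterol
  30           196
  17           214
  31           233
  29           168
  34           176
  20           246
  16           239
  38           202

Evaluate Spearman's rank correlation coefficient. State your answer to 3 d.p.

-0.476

Rank fibre: 5, 2, 6, 4, 7, 3, 1, 8
Rank cholesterol: 3, 5, 6, 1, 2, 8, 7, 4
d = rank(fibre) − rank(cholesterol): 2, -3, 0, 3, 5, -5, -6, 4; Σd² = 124
ρ = 1 − 6Σd² / [n(n²−1)] = 1 − 6×124 / (8×63) = 1 − 744/504 ≈ -0.476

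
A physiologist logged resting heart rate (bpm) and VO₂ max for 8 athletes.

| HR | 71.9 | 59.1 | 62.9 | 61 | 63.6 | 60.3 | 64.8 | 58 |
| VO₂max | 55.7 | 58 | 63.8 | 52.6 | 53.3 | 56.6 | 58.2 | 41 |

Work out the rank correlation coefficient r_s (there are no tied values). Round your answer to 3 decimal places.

0.310

Rank HR: 8, 2, 5, 4, 6, 3, 7, 1
Rank VO₂max: 4, 6, 8, 2, 3, 5, 7, 1
d = rank(HR) − rank(VO₂max): 4, -4, -3, 2, 3, -2, 0, 0; Σd² = 58
ρ = 1 − 6Σd² / [n(n²−1)] = 1 − 6×58 / (8×63) = 1 − 348/504 ≈ 0.310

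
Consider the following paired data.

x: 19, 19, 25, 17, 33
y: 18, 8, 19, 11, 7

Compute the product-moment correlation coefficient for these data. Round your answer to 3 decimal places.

-0.251

n = 5, Σx = 113, Σy = 63, Σx² = 2725, Σy² = 919, Σxy = 1387
nΣxy − ΣxΣy = 6935 − 7119 = -184
nΣx² − (Σx)² = 13625 − 12769 = 856; nΣy² − (Σy)² = 4595 − 3969 = 626
r = -184 / √(856 × 626) = -184 / 732.0219 ≈ -0.251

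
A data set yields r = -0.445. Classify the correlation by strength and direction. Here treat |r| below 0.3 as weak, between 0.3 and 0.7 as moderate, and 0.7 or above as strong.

moderate negative

r = -0.445 < 0 so the relationship is negative.
|r| = 0.445, which falls in the moderate range.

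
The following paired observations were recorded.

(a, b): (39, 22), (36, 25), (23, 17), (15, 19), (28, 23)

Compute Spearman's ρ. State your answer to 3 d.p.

Rank a: 5, 4, 2, 1, 3
Rank b: 3, 5, 1, 2, 4
d = rank(a) − rank(b): 2, -1, 1, -1, -1; Σd² = 8
ρ = 1 − 6Σd² / [n(n²−1)] = 1 − 6×8 / (5×24) = 1 − 48/120 ≈ 0.600

0.600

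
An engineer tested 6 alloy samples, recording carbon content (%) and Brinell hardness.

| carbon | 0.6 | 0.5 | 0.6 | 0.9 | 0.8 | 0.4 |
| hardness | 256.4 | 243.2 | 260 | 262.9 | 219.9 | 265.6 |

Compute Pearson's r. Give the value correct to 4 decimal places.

n = 6, Σx = 3.8, Σy = 1508, Σx² = 2.58, Σy² = 380502.98, Σxy = 950.21
nΣxy − ΣxΣy = 5701.26 − 5730.4 = -29.14
nΣx² − (Σx)² = 15.48 − 14.44 = 1.04; nΣy² − (Σy)² = 2283017.88 − 2274064 = 8953.88
r = -29.14 / √(1.04 × 8953.88) = -29.14 / 96.4989 ≈ -0.3020

-0.3020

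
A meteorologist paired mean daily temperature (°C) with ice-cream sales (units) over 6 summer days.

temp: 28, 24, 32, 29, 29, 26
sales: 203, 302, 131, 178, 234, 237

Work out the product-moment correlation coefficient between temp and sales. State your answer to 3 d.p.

-0.929

n = 6, Σx = 168, Σy = 1285, Σx² = 4742, Σy² = 292183, Σxy = 35234
nΣxy − ΣxΣy = 211404 − 215880 = -4476
nΣx² − (Σx)² = 28452 − 28224 = 228; nΣy² − (Σy)² = 1753098 − 1651225 = 101873
r = -4476 / √(228 × 101873) = -4476 / 4819.4444 ≈ -0.929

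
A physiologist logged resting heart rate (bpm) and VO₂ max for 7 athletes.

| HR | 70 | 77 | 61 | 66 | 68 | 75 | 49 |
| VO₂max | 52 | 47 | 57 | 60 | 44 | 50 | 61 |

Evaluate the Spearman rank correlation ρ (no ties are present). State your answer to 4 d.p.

Rank HR: 5, 7, 2, 3, 4, 6, 1
Rank VO₂max: 4, 2, 5, 6, 1, 3, 7
d = rank(HR) − rank(VO₂max): 1, 5, -3, -3, 3, 3, -6; Σd² = 98
ρ = 1 − 6Σd² / [n(n²−1)] = 1 − 6×98 / (7×48) = 1 − 588/336 ≈ -0.7500

-0.7500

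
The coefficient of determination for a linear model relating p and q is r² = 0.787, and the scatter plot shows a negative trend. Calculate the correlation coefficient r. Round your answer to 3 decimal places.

-0.887

|r| = √0.787 = 0.887
The association is negative, so r = −0.887.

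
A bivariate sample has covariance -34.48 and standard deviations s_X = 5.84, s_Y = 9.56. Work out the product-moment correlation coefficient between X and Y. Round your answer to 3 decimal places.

r = Cov(X,Y) / (s_X · s_Y) = -34.48 / (5.84 × 9.56)
  = -34.48 / 55.8304 ≈ -0.618

-0.618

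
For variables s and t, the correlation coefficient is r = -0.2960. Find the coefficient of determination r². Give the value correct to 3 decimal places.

r² = (-0.2960)² = 0.088

0.088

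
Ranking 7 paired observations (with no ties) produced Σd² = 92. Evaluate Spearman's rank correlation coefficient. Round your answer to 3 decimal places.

-0.643

ρ = 1 − 6Σd² / [n(n²−1)] = 1 − 6×92 / (7×48)
  = 1 − 552/336 = 1 − 1.6429 ≈ -0.643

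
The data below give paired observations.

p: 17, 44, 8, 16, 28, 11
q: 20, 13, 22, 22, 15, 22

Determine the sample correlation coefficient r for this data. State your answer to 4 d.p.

-0.9533

n = 6, Σp = 124, Σq = 114, Σp² = 3450, Σq² = 2246, Σpq = 2102
nΣpq − ΣpΣq = 12612 − 14136 = -1524
nΣp² − (Σp)² = 20700 − 15376 = 5324; nΣq² − (Σq)² = 13476 − 12996 = 480
r = -1524 / √(5324 × 480) = -1524 / 1598.5994 ≈ -0.9533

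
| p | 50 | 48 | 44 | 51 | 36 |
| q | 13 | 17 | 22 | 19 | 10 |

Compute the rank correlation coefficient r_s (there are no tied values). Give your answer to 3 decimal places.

Rank p: 4, 3, 2, 5, 1
Rank q: 2, 3, 5, 4, 1
d = rank(p) − rank(q): 2, 0, -3, 1, 0; Σd² = 14
ρ = 1 − 6Σd² / [n(n²−1)] = 1 − 6×14 / (5×24) = 1 − 84/120 ≈ 0.300

0.300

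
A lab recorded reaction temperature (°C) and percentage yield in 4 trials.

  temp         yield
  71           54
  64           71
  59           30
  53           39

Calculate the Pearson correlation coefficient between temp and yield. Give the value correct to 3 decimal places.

0.572

n = 4, Σx = 247, Σy = 194, Σx² = 15427, Σy² = 10378, Σxy = 12215
nΣxy − ΣxΣy = 48860 − 47918 = 942
nΣx² − (Σx)² = 61708 − 61009 = 699; nΣy² − (Σy)² = 41512 − 37636 = 3876
r = 942 / √(699 × 3876) = 942 / 1646.0024 ≈ 0.572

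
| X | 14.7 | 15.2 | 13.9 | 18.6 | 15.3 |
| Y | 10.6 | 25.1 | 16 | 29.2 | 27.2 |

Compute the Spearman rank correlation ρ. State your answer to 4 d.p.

Rank X: 2, 3, 1, 5, 4
Rank Y: 1, 3, 2, 5, 4
d = rank(X) − rank(Y): 1, 0, -1, 0, 0; Σd² = 2
ρ = 1 − 6Σd² / [n(n²−1)] = 1 − 6×2 / (5×24) = 1 − 12/120 ≈ 0.9000

0.9000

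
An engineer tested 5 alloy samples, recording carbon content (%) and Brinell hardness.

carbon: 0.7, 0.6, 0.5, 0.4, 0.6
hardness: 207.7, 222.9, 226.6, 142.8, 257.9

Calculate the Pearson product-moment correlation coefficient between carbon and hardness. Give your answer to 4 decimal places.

0.6113

n = 5, Σx = 2.8, Σy = 1057.9, Σx² = 1.62, Σy² = 231075.51, Σxy = 604.29
nΣxy − ΣxΣy = 3021.45 − 2962.12 = 59.33
nΣx² − (Σx)² = 8.1 − 7.84 = 0.26; nΣy² − (Σy)² = 1155377.55 − 1119152.41 = 36225.14
r = 59.33 / √(0.26 × 36225.14) = 59.33 / 97.0491 ≈ 0.6113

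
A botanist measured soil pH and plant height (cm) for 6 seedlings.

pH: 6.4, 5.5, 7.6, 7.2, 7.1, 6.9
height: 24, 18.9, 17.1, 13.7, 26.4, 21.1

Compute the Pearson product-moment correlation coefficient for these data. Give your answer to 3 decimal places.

-0.172

n = 6, Σx = 40.7, Σy = 121.2, Σx² = 278.83, Σy² = 2555.48, Σxy = 819.18
nΣxy − ΣxΣy = 4915.08 − 4932.84 = -17.76
nΣx² − (Σx)² = 1672.98 − 1656.49 = 16.49; nΣy² − (Σy)² = 15332.88 − 14689.44 = 643.44
r = -17.76 / √(16.49 × 643.44) = -17.76 / 103.0064 ≈ -0.172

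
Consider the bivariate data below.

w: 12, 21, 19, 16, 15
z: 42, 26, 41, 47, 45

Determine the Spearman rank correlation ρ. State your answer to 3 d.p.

Rank w: 1, 5, 4, 3, 2
Rank z: 3, 1, 2, 5, 4
d = rank(w) − rank(z): -2, 4, 2, -2, -2; Σd² = 32
ρ = 1 − 6Σd² / [n(n²−1)] = 1 − 6×32 / (5×24) = 1 − 192/120 ≈ -0.600

-0.600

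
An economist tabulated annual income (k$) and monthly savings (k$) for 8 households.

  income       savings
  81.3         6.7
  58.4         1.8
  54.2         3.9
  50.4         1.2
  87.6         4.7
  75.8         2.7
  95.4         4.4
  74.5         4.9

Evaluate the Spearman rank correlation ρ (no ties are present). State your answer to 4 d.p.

Rank income: 6, 3, 2, 1, 7, 5, 8, 4
Rank savings: 8, 2, 4, 1, 6, 3, 5, 7
d = rank(income) − rank(savings): -2, 1, -2, 0, 1, 2, 3, -3; Σd² = 32
ρ = 1 − 6Σd² / [n(n²−1)] = 1 − 6×32 / (8×63) = 1 − 192/504 ≈ 0.6190

0.6190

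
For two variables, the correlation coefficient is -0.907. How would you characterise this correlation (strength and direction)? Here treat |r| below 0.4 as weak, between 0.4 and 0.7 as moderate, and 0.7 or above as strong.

r = -0.907 < 0 so the relationship is negative.
|r| = 0.907, which falls in the strong range.

strong negative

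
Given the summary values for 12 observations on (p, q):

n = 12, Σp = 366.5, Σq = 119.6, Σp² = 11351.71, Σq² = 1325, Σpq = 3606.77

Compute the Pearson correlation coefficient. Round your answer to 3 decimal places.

-0.317

r = (nΣpq − ΣpΣq) / √[(nΣp² − (Σp)²)(nΣq² − (Σq)²)]
Numerator: 12×3606.77 − 366.5×119.6 = -552.16
Denominator: √[(136220.52 − 134322.25)(15900 − 14304.16)] = √[1898.27 × 1595.84] = 1740.4985
r = -552.16 / 1740.4985 ≈ -0.317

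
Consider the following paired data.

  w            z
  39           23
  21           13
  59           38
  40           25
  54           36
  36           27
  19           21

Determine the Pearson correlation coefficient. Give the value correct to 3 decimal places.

n = 7, Σw = 268, Σz = 183, Σw² = 11616, Σz² = 5233, Σwz = 7727
nΣwz − ΣwΣz = 54089 − 49044 = 5045
nΣw² − (Σw)² = 81312 − 71824 = 9488; nΣz² − (Σz)² = 36631 − 33489 = 3142
r = 5045 / √(9488 × 3142) = 5045 / 5459.9722 ≈ 0.924

0.924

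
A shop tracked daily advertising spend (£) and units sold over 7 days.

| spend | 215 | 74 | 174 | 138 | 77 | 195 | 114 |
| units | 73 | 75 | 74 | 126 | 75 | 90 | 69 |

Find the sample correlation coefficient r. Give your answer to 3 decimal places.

0.095

n = 7, Σx = 987, Σy = 582, Σx² = 157971, Σy² = 50792, Σxy = 82700
nΣxy − ΣxΣy = 578900 − 574434 = 4466
nΣx² − (Σx)² = 1105797 − 974169 = 131628; nΣy² − (Σy)² = 355544 − 338724 = 16820
r = 4466 / √(131628 × 16820) = 4466 / 47052.9804 ≈ 0.095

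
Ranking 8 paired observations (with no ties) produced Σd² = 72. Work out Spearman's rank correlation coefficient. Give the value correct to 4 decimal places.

0.1429

ρ = 1 − 6Σd² / [n(n²−1)] = 1 − 6×72 / (8×63)
  = 1 − 432/504 = 1 − 0.85714 ≈ 0.1429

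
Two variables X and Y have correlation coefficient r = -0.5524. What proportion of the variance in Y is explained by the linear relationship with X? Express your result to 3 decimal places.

r² = (-0.5524)² = 0.305

0.305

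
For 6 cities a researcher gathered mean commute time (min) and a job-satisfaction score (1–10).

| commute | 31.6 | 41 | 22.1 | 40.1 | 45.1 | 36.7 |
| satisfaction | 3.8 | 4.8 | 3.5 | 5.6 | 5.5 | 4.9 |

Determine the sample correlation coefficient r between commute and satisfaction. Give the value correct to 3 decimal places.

n = 6, Σx = 216.6, Σy = 28.1, Σx² = 8156.88, Σy² = 135.35, Σxy = 1046.67
nΣxy − ΣxΣy = 6280.02 − 6086.46 = 193.56
nΣx² − (Σx)² = 48941.28 − 46915.56 = 2025.72; nΣy² − (Σy)² = 812.1 − 789.61 = 22.49
r = 193.56 / √(2025.72 × 22.49) = 193.56 / 213.4442 ≈ 0.907

0.907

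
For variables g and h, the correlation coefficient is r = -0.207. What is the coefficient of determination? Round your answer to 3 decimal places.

r² = (-0.207)² = 0.043

0.043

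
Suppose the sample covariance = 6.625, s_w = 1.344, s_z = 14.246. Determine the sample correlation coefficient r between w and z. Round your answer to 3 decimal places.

0.346

r = Cov(w,z) / (s_w · s_z) = 6.625 / (1.344 × 14.246)
  = 6.625 / 19.1466 ≈ 0.346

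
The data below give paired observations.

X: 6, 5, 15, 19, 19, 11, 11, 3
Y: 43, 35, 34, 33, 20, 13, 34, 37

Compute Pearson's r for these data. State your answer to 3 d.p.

-0.455

n = 8, ΣX = 89, ΣY = 249, ΣX² = 1259, ΣY² = 8413, ΣXY = 2578
nΣXY − ΣXΣY = 20624 − 22161 = -1537
nΣX² − (ΣX)² = 10072 − 7921 = 2151; nΣY² − (ΣY)² = 67304 − 62001 = 5303
r = -1537 / √(2151 × 5303) = -1537 / 3377.3885 ≈ -0.455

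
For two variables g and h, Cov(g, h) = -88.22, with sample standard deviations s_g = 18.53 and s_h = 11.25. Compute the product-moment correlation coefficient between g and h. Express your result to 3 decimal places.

-0.423

r = Cov(g,h) / (s_g · s_h) = -88.22 / (18.53 × 11.25)
  = -88.22 / 208.4625 ≈ -0.423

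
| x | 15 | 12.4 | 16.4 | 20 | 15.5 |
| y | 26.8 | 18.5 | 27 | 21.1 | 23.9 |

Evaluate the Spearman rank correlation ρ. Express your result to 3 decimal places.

Rank x: 2, 1, 4, 5, 3
Rank y: 4, 1, 5, 2, 3
d = rank(x) − rank(y): -2, 0, -1, 3, 0; Σd² = 14
ρ = 1 − 6Σd² / [n(n²−1)] = 1 − 6×14 / (5×24) = 1 − 84/120 ≈ 0.300

0.300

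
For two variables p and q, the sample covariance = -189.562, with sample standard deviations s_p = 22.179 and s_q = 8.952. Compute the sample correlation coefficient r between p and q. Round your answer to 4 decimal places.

r = Cov(p,q) / (s_p · s_q) = -189.562 / (22.179 × 8.952)
  = -189.562 / 198.5464 ≈ -0.9547

-0.9547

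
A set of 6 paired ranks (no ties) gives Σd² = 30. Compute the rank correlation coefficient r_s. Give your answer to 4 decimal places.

0.1429

ρ = 1 − 6Σd² / [n(n²−1)] = 1 − 6×30 / (6×35)
  = 1 − 180/210 = 1 − 0.85714 ≈ 0.1429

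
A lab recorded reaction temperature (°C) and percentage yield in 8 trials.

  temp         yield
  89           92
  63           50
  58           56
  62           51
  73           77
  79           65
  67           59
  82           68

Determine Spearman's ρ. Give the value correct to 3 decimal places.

Rank temp: 8, 3, 1, 2, 5, 6, 4, 7
Rank yield: 8, 1, 3, 2, 7, 5, 4, 6
d = rank(temp) − rank(yield): 0, 2, -2, 0, -2, 1, 0, 1; Σd² = 14
ρ = 1 − 6Σd² / [n(n²−1)] = 1 − 6×14 / (8×63) = 1 − 84/504 ≈ 0.833

0.833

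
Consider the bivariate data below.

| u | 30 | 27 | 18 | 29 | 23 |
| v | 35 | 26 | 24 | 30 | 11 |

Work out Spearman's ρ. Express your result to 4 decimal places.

0.9000

Rank u: 5, 3, 1, 4, 2
Rank v: 5, 3, 2, 4, 1
d = rank(u) − rank(v): 0, 0, -1, 0, 1; Σd² = 2
ρ = 1 − 6Σd² / [n(n²−1)] = 1 − 6×2 / (5×24) = 1 − 12/120 ≈ 0.9000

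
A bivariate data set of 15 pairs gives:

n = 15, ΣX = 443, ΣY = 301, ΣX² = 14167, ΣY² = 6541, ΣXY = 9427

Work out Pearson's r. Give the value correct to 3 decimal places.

r = (nΣXY − ΣXΣY) / √[(nΣX² − (ΣX)²)(nΣY² − (ΣY)²)]
Numerator: 15×9427 − 443×301 = 8062
Denominator: √[(212505 − 196249)(98115 − 90601)] = √[16256 × 7514] = 11052.0398
r = 8062 / 11052.0398 ≈ 0.729

0.729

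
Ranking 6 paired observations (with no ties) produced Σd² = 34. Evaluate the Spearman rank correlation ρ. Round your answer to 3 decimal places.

ρ = 1 − 6Σd² / [n(n²−1)] = 1 − 6×34 / (6×35)
  = 1 − 204/210 = 1 − 0.9714 ≈ 0.029

0.029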